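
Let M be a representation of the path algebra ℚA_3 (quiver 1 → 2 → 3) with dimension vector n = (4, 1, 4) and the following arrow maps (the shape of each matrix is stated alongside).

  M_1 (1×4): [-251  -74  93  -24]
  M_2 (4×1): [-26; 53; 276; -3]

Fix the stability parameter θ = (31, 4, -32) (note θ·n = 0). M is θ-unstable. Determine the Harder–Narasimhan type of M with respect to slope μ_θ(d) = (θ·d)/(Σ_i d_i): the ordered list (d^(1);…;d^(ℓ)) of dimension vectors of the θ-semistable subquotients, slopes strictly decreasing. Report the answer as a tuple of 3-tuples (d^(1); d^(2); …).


Interval decomposition of M: I[1,1]^3, I[1,3], I[3,3]^3.
HN type (ℓ=3): μ^(1)=31; μ^(2)=1; μ^(3)=-32

((3, 0, 0); (1, 1, 1); (0, 0, 3))


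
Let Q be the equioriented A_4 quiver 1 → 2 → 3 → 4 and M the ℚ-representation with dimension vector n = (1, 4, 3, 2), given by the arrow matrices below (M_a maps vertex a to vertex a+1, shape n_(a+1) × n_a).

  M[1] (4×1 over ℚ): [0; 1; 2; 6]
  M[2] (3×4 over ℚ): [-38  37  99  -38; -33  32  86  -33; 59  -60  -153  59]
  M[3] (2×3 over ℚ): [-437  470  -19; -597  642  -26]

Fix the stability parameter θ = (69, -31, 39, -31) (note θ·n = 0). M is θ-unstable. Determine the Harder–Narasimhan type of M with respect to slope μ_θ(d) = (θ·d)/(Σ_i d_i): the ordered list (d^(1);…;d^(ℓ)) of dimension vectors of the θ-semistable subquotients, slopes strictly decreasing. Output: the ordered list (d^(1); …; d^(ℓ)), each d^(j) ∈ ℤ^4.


Via rank(M_{q-1}∘⋯∘M_p): M ≅ I[1,4], I[2,2], I[2,3], I[2,4].
μ_θ-semistable layers: μ^(1)=39; μ^(2)=23/2; μ^(3)=4; μ^(4)=-31

((0, 0, 1, 0); (1, 1, 1, 1); (0, 0, 1, 1); (0, 3, 0, 0))


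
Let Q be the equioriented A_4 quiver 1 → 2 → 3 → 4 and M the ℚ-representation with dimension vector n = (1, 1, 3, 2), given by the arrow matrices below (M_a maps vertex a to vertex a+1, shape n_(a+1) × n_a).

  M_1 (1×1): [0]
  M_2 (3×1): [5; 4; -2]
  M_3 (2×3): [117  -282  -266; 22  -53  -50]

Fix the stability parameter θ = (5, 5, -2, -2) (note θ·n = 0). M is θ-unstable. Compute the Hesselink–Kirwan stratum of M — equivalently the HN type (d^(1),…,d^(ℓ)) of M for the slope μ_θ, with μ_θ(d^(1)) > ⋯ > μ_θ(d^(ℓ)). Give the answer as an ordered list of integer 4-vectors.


Barcode: M ≅ I[1,1], I[2,4], I[3,3], I[3,4]. HN layers by μ_θ (3 steps, strictly decreasing):
  μ^(1)=5; μ^(2)=1/3; μ^(3)=-2

((1, 0, 0, 0); (0, 1, 1, 1); (0, 0, 2, 1))


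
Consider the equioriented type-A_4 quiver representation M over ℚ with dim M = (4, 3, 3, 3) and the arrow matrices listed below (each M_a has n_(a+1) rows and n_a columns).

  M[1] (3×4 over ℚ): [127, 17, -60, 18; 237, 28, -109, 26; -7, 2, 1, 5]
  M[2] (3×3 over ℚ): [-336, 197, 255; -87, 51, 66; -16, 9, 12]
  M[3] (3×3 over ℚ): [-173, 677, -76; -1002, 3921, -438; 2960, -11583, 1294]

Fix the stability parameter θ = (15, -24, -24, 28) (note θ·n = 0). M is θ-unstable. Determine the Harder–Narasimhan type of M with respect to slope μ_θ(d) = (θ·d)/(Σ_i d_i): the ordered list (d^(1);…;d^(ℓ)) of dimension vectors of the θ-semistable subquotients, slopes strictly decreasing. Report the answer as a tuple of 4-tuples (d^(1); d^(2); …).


Via rank(M_{q-1}∘⋯∘M_p): M ≅ I[1,1], I[1,3], I[1,4]^2, I[4,4].
μ_θ-semistable layers: μ^(1)=28; μ^(2)=15; μ^(3)=-11

((0, 0, 0, 3); (1, 0, 0, 0); (3, 3, 3, 0))


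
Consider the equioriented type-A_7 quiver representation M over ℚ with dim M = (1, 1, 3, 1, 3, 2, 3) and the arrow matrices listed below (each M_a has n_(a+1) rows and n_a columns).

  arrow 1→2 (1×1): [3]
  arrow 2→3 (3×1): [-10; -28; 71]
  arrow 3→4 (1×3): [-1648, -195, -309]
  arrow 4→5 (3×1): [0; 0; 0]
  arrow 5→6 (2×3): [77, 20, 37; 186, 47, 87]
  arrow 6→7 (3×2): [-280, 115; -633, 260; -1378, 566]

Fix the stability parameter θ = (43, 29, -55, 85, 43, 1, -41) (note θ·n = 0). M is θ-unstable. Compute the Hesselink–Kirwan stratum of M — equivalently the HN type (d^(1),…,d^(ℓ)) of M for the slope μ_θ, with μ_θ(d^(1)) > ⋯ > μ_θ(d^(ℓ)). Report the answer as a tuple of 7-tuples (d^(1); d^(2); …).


Barcode: M ≅ I[1,4], I[3,3]^2, I[5,5], I[5,7]^2, I[7,7]. HN layers by μ_θ (6 steps, strictly decreasing):
  μ^(1)=85; μ^(2)=43; μ^(3)=17/3; μ^(4)=1; μ^(5)=-41; μ^(6)=-55

((0, 0, 0, 1, 0, 0, 0); (0, 0, 0, 0, 1, 0, 0); (1, 1, 1, 0, 0, 0, 0); (0, 0, 0, 0, 2, 2, 2); (0, 0, 0, 0, 0, 0, 1); (0, 0, 2, 0, 0, 0, 0))


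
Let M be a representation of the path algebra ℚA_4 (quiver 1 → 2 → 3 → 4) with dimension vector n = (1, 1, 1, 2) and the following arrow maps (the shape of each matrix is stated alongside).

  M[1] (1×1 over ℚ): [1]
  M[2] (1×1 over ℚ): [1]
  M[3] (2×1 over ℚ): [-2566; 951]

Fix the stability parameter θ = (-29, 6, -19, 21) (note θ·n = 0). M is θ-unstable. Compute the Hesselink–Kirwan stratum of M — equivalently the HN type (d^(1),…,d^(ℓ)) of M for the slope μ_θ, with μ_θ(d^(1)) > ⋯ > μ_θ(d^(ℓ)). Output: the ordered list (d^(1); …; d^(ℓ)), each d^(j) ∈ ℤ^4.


Barcode: M ≅ I[1,4], I[4,4]. HN layers by μ_θ (3 steps, strictly decreasing):
  μ^(1)=21; μ^(2)=-13/2; μ^(3)=-29

((0, 0, 0, 2); (0, 1, 1, 0); (1, 0, 0, 0))


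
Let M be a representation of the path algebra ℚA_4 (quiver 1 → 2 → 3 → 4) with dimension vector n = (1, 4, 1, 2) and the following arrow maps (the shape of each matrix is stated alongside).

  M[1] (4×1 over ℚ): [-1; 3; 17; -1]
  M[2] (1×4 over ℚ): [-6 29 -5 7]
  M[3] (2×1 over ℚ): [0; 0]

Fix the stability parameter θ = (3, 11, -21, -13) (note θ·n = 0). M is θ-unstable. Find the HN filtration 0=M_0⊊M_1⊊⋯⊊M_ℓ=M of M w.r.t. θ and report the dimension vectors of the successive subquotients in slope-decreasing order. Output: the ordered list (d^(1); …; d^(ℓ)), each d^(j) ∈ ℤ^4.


Via rank(M_{q-1}∘⋯∘M_p): M ≅ I[1,3], I[2,2]^3, I[4,4]^2.
μ_θ-semistable layers: μ^(1)=11; μ^(2)=-7/3; μ^(3)=-13

((0, 3, 0, 0); (1, 1, 1, 0); (0, 0, 0, 2))


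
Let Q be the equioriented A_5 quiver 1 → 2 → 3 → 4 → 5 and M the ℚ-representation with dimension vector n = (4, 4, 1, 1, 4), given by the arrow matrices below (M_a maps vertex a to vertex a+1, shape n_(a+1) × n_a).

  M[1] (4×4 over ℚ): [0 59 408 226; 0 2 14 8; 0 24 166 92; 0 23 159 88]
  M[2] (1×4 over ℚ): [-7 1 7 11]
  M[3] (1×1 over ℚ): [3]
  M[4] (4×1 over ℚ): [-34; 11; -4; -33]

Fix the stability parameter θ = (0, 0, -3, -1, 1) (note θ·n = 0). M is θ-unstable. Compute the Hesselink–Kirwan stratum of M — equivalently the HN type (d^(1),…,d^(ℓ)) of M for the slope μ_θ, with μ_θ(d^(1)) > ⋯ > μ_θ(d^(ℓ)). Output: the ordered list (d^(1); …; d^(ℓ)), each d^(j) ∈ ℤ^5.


Interval decomposition of M: I[1,1]^2, I[1,2], I[1,5], I[2,2]^2, I[5,5]^3.
HN type (ℓ=3): μ^(1)=1; μ^(2)=0; μ^(3)=-1

((0, 0, 0, 0, 4); (3, 3, 0, 0, 0); (1, 1, 1, 1, 0))


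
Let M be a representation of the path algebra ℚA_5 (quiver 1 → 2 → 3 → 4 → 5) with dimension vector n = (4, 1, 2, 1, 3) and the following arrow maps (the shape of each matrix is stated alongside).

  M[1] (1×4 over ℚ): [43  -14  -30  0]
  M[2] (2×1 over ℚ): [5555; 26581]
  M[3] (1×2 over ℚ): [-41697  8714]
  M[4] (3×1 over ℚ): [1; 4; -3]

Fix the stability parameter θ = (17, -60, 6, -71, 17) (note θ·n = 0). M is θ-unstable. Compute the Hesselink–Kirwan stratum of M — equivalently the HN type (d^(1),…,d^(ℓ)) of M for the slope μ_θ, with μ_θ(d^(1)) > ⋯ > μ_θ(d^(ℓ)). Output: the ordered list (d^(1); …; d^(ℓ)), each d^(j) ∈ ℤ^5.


Interval decomposition of M: I[1,1]^3, I[1,5], I[3,3], I[5,5]^2.
HN type (ℓ=3): μ^(1)=17; μ^(2)=6; μ^(3)=-27

((3, 0, 0, 0, 3); (0, 0, 1, 0, 0); (1, 1, 1, 1, 0))


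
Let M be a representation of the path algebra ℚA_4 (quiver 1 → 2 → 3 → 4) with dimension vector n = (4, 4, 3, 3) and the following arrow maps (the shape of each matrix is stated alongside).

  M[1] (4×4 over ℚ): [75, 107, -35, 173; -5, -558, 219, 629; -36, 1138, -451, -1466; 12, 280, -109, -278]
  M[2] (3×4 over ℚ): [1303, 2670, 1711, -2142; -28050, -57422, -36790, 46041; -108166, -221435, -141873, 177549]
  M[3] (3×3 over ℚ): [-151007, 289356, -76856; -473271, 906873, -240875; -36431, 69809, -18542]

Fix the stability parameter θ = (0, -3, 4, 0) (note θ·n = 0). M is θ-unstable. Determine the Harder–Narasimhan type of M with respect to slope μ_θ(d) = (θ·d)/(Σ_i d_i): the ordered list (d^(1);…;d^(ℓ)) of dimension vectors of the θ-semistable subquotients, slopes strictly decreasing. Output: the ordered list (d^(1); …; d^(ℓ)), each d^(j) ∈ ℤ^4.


Via rank(M_{q-1}∘⋯∘M_p): M ≅ I[1,1], I[1,4]^3, I[2,2].
μ_θ-semistable layers: μ^(1)=2; μ^(2)=0; μ^(3)=-3/2; μ^(4)=-3

((0, 0, 3, 3); (1, 0, 0, 0); (3, 3, 0, 0); (0, 1, 0, 0))


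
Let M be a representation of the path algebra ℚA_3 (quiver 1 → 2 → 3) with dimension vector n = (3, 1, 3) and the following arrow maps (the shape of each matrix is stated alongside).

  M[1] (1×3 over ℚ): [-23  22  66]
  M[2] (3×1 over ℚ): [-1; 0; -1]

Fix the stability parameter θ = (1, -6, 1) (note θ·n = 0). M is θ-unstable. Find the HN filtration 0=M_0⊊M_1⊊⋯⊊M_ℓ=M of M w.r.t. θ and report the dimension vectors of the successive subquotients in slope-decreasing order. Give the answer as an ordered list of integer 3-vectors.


Interval decomposition of M: I[1,1]^2, I[1,3], I[3,3]^2.
HN type (ℓ=2): μ^(1)=1; μ^(2)=-5/2

((2, 0, 3); (1, 1, 0))


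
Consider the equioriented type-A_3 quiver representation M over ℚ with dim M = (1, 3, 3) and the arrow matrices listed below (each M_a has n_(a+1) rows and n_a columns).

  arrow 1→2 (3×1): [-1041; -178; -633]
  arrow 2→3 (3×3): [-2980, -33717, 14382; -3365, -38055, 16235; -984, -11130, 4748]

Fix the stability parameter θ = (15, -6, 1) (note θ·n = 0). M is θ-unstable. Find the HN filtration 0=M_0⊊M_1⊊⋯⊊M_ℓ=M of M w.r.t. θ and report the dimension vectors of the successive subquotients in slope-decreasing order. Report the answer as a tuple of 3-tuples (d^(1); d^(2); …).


Barcode: M ≅ I[1,2], I[2,3]^2, I[3,3]. HN layers by μ_θ (3 steps, strictly decreasing):
  μ^(1)=9/2; μ^(2)=1; μ^(3)=-6

((1, 1, 0); (0, 0, 3); (0, 2, 0))


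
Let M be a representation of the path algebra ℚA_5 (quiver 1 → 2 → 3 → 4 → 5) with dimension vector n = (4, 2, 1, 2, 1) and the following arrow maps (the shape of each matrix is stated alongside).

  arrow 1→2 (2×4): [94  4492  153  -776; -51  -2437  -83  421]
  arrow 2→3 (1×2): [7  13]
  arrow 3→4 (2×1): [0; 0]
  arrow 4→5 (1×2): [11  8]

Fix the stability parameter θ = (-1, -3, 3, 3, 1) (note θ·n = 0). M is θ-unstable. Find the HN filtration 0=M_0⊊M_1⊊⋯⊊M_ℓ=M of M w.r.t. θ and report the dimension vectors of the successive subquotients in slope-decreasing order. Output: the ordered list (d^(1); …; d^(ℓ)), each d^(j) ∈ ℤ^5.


Barcode: M ≅ I[1,1]^2, I[1,2], I[1,3], I[4,4], I[4,5]. HN layers by μ_θ (4 steps, strictly decreasing):
  μ^(1)=3; μ^(2)=2; μ^(3)=-1; μ^(4)=-2

((0, 0, 1, 1, 0); (0, 0, 0, 1, 1); (2, 0, 0, 0, 0); (2, 2, 0, 0, 0))


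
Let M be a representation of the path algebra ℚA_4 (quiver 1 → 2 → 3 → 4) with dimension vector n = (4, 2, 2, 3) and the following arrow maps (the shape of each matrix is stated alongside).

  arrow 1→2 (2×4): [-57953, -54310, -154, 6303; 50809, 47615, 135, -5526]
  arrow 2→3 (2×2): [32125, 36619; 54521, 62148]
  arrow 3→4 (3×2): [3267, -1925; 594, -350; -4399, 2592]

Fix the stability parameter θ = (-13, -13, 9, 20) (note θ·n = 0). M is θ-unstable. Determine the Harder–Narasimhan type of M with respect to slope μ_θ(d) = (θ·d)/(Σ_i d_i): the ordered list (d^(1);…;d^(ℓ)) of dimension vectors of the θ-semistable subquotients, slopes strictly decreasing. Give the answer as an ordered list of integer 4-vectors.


Barcode: M ≅ I[1,1]^2, I[1,4]^2, I[4,4]. HN layers by μ_θ (3 steps, strictly decreasing):
  μ^(1)=20; μ^(2)=9; μ^(3)=-13

((0, 0, 0, 3); (0, 0, 2, 0); (4, 2, 0, 0))


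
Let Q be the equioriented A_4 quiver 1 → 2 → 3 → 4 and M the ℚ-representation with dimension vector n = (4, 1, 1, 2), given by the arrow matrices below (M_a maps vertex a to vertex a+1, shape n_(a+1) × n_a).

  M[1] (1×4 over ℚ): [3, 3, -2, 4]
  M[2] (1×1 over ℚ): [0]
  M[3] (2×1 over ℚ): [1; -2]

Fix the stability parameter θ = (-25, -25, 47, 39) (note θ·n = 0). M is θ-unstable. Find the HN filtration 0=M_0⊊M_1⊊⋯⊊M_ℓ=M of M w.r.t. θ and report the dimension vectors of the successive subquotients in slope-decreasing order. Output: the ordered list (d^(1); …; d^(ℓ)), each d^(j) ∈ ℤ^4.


Interval decomposition of M: I[1,1]^3, I[1,2], I[3,4], I[4,4].
HN type (ℓ=3): μ^(1)=43; μ^(2)=39; μ^(3)=-25

((0, 0, 1, 1); (0, 0, 0, 1); (4, 1, 0, 0))


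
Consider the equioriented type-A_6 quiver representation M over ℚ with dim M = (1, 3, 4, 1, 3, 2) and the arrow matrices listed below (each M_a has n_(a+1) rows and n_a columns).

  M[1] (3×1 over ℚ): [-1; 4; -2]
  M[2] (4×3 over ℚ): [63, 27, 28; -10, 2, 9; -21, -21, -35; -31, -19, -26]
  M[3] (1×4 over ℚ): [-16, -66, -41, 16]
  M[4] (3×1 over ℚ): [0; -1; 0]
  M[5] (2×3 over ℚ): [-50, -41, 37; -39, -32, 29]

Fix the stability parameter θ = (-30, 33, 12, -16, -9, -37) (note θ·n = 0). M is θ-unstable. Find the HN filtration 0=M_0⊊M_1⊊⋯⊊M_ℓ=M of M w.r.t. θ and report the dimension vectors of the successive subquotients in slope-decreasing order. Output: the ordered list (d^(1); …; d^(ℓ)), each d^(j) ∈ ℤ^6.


Barcode: M ≅ I[1,6], I[2,2], I[2,3], I[3,3]^2, I[5,5], I[5,6]. HN layers by μ_θ (7 steps, strictly decreasing):
  μ^(1)=33; μ^(2)=45/2; μ^(3)=12; μ^(4)=-17/5; μ^(5)=-9; μ^(6)=-23; μ^(7)=-30

((0, 1, 0, 0, 0, 0); (0, 1, 1, 0, 0, 0); (0, 0, 2, 0, 0, 0); (0, 1, 1, 1, 1, 1); (0, 0, 0, 0, 1, 0); (0, 0, 0, 0, 1, 1); (1, 0, 0, 0, 0, 0))


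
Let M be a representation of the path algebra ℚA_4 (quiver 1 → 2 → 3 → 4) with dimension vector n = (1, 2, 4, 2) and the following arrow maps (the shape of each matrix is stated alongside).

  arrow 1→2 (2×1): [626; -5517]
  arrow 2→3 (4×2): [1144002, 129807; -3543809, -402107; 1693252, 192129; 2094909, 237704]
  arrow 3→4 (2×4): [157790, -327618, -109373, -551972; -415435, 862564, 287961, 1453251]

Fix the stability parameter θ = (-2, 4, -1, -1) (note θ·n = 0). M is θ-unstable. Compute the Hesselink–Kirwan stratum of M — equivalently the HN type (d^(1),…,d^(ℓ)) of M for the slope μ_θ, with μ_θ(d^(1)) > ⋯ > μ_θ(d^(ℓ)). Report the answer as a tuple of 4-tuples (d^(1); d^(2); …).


Via rank(M_{q-1}∘⋯∘M_p): M ≅ I[1,4], I[2,4], I[3,3]^2.
μ_θ-semistable layers: μ^(1)=2/3; μ^(2)=-1; μ^(3)=-2

((0, 2, 2, 2); (0, 0, 2, 0); (1, 0, 0, 0))


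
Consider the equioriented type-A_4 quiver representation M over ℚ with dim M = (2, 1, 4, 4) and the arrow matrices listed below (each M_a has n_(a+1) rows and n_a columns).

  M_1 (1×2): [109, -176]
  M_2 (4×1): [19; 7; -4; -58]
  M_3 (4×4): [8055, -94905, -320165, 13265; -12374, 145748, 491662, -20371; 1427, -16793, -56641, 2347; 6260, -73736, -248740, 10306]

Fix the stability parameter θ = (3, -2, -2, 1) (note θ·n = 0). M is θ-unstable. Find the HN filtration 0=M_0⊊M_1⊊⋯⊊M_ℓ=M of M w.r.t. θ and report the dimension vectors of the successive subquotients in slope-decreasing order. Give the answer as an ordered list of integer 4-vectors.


Interval decomposition of M: I[1,1], I[1,3], I[3,3], I[3,4]^2, I[4,4]^2.
HN type (ℓ=4): μ^(1)=3; μ^(2)=1; μ^(3)=-1/3; μ^(4)=-2

((1, 0, 0, 0); (0, 0, 0, 4); (1, 1, 1, 0); (0, 0, 3, 0))


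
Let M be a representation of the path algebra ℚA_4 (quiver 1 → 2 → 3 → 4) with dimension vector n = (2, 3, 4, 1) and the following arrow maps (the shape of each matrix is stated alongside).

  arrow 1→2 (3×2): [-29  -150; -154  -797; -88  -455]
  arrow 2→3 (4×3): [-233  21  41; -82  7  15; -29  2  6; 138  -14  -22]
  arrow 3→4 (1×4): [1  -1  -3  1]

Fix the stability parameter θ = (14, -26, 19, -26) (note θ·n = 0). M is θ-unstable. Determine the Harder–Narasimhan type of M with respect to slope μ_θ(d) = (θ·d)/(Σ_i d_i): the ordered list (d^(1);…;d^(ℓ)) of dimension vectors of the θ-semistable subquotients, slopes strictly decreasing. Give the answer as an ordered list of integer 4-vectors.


Interval decomposition of M: I[1,2], I[1,4], I[2,3], I[3,3]^2.
HN type (ℓ=4): μ^(1)=19; μ^(2)=-7/2; μ^(3)=-6; μ^(4)=-26

((0, 0, 3, 0); (0, 0, 1, 1); (2, 2, 0, 0); (0, 1, 0, 0))


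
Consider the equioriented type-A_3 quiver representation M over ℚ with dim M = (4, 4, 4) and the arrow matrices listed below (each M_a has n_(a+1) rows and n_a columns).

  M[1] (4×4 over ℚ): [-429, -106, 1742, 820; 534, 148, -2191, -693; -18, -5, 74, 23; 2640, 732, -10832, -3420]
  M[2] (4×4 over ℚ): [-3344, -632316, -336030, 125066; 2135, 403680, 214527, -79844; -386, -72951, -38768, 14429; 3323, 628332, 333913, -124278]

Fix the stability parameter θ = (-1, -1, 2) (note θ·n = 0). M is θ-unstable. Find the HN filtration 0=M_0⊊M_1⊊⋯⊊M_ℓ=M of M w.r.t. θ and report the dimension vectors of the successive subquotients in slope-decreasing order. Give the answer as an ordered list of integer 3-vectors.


Interval decomposition of M: I[1,1], I[1,3]^3, I[2,2], I[3,3].
HN type (ℓ=2): μ^(1)=2; μ^(2)=-1

((0, 0, 4); (4, 4, 0))


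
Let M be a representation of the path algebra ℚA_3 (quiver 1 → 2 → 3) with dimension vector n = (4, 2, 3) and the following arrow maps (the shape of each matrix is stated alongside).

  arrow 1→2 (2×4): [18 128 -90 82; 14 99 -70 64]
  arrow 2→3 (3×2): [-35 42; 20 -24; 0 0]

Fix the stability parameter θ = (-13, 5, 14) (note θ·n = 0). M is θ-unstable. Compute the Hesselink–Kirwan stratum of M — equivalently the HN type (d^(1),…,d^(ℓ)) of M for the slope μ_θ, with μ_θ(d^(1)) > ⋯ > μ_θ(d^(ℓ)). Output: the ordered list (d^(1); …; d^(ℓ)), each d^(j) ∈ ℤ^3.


Via rank(M_{q-1}∘⋯∘M_p): M ≅ I[1,1]^2, I[1,2], I[1,3], I[3,3]^2.
μ_θ-semistable layers: μ^(1)=14; μ^(2)=5; μ^(3)=-13

((0, 0, 3); (0, 2, 0); (4, 0, 0))


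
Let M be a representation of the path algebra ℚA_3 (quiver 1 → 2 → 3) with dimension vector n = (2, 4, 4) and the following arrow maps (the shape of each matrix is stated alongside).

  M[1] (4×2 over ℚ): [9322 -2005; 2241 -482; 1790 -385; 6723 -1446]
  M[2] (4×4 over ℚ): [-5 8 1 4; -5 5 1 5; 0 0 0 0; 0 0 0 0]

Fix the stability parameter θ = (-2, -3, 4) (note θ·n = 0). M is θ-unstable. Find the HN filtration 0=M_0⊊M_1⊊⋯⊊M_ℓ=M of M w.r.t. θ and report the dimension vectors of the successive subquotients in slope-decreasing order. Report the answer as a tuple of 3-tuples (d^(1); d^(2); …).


Interval decomposition of M: I[1,2]^2, I[2,3]^2, I[3,3]^2.
HN type (ℓ=3): μ^(1)=4; μ^(2)=-5/2; μ^(3)=-3

((0, 0, 4); (2, 2, 0); (0, 2, 0))


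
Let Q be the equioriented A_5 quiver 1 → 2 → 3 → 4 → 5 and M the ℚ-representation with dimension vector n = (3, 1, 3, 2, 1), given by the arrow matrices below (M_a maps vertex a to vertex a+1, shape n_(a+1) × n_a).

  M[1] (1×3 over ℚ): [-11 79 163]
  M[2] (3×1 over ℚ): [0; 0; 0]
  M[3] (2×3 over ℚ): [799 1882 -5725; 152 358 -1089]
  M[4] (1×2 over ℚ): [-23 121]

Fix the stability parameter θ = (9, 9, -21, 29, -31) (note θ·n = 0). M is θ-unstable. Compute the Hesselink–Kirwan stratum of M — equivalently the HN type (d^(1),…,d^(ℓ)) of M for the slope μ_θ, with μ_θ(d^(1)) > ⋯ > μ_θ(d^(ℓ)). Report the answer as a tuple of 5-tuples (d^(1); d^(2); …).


Interval decomposition of M: I[1,1]^2, I[1,2], I[3,3], I[3,4], I[3,5].
HN type (ℓ=4): μ^(1)=29; μ^(2)=9; μ^(3)=-1; μ^(4)=-21

((0, 0, 0, 1, 0); (3, 1, 0, 0, 0); (0, 0, 0, 1, 1); (0, 0, 3, 0, 0))


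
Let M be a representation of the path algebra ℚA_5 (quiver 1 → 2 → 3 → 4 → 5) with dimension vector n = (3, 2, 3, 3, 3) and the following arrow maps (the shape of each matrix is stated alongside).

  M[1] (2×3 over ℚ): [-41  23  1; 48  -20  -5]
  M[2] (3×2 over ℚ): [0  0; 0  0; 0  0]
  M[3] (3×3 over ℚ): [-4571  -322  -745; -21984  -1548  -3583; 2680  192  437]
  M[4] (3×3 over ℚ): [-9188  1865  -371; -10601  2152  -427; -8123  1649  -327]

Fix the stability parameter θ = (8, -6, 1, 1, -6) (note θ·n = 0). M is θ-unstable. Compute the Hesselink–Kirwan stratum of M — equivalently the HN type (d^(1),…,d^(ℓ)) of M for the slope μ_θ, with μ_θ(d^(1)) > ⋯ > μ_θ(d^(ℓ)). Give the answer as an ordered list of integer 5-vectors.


Interval decomposition of M: I[1,1], I[1,2]^2, I[3,5]^3.
HN type (ℓ=3): μ^(1)=8; μ^(2)=1; μ^(3)=-4/3

((1, 0, 0, 0, 0); (2, 2, 0, 0, 0); (0, 0, 3, 3, 3))


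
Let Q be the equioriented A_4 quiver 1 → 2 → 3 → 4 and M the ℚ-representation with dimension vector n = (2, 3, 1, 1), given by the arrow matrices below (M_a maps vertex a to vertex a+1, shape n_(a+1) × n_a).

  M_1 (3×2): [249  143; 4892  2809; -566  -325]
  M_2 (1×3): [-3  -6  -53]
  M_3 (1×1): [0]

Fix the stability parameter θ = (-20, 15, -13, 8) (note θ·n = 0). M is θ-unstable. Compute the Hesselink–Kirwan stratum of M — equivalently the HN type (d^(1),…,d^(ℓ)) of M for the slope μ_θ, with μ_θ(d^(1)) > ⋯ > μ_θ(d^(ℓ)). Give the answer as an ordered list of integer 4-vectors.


Barcode: M ≅ I[1,2], I[1,3], I[2,2], I[4,4]. HN layers by μ_θ (4 steps, strictly decreasing):
  μ^(1)=15; μ^(2)=8; μ^(3)=1; μ^(4)=-20

((0, 2, 0, 0); (0, 0, 0, 1); (0, 1, 1, 0); (2, 0, 0, 0))


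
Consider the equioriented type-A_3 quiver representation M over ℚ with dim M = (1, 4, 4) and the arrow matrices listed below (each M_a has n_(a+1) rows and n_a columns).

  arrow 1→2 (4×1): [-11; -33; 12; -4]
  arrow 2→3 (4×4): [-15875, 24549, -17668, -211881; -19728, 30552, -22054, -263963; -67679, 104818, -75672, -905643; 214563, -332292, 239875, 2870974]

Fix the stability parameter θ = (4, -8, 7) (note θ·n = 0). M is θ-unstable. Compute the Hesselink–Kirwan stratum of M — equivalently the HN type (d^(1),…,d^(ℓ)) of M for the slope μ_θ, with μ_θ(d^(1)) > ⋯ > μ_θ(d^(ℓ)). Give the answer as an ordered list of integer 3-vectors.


Via rank(M_{q-1}∘⋯∘M_p): M ≅ I[1,3], I[2,3]^3.
μ_θ-semistable layers: μ^(1)=7; μ^(2)=-2; μ^(3)=-8

((0, 0, 4); (1, 1, 0); (0, 3, 0))


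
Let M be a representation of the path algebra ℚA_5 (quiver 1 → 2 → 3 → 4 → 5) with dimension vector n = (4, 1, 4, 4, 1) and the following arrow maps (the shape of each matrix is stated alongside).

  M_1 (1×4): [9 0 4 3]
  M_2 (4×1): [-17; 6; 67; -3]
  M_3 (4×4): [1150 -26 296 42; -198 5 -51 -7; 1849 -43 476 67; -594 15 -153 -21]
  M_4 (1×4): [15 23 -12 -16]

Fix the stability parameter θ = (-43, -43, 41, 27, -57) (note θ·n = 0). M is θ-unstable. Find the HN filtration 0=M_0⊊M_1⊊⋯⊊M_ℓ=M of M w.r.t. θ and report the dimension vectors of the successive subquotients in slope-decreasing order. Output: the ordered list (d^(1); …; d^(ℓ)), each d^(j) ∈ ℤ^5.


Barcode: M ≅ I[1,1]^3, I[1,3], I[3,3], I[3,4], I[3,5], I[4,4]^2. HN layers by μ_θ (5 steps, strictly decreasing):
  μ^(1)=41; μ^(2)=34; μ^(3)=27; μ^(4)=11/3; μ^(5)=-43

((0, 0, 2, 0, 0); (0, 0, 1, 1, 0); (0, 0, 0, 2, 0); (0, 0, 1, 1, 1); (4, 1, 0, 0, 0))


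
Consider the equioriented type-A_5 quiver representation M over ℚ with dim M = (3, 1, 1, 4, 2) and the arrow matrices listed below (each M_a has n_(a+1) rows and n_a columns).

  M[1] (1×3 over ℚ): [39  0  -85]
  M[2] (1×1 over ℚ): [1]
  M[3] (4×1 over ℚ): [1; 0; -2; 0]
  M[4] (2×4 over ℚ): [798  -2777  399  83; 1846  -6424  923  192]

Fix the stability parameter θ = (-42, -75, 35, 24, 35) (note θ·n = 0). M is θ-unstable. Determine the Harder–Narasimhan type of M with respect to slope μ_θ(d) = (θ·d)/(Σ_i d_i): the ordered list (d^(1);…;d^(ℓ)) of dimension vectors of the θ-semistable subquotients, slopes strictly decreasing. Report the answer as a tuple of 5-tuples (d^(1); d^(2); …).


Barcode: M ≅ I[1,1]^2, I[1,4], I[4,4], I[4,5]^2. HN layers by μ_θ (5 steps, strictly decreasing):
  μ^(1)=35; μ^(2)=59/2; μ^(3)=24; μ^(4)=-42; μ^(5)=-117/2

((0, 0, 0, 0, 2); (0, 0, 1, 1, 0); (0, 0, 0, 3, 0); (2, 0, 0, 0, 0); (1, 1, 0, 0, 0))


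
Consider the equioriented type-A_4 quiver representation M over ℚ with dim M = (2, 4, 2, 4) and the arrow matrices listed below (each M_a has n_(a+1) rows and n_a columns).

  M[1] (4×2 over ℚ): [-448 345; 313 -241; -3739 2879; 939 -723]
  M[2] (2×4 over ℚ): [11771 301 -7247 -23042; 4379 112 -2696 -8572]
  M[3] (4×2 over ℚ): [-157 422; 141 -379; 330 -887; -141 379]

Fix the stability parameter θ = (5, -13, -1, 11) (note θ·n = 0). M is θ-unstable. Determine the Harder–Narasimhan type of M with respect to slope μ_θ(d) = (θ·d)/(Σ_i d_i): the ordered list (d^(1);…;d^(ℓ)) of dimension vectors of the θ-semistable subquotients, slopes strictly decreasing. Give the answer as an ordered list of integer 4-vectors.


Via rank(M_{q-1}∘⋯∘M_p): M ≅ I[1,2], I[1,4], I[2,2], I[2,4], I[4,4]^2.
μ_θ-semistable layers: μ^(1)=11; μ^(2)=-1; μ^(3)=-4; μ^(4)=-13

((0, 0, 0, 4); (0, 0, 2, 0); (2, 2, 0, 0); (0, 2, 0, 0))


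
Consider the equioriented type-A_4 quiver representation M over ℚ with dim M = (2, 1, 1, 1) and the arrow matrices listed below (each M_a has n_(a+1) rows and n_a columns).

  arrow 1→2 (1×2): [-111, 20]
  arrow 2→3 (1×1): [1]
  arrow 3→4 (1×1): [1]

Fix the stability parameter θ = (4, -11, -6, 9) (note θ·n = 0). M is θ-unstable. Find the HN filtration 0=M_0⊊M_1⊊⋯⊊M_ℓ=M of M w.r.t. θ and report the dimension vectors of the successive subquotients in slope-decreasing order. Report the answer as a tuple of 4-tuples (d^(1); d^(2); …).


Barcode: M ≅ I[1,1], I[1,4]. HN layers by μ_θ (3 steps, strictly decreasing):
  μ^(1)=9; μ^(2)=4; μ^(3)=-13/3

((0, 0, 0, 1); (1, 0, 0, 0); (1, 1, 1, 0))


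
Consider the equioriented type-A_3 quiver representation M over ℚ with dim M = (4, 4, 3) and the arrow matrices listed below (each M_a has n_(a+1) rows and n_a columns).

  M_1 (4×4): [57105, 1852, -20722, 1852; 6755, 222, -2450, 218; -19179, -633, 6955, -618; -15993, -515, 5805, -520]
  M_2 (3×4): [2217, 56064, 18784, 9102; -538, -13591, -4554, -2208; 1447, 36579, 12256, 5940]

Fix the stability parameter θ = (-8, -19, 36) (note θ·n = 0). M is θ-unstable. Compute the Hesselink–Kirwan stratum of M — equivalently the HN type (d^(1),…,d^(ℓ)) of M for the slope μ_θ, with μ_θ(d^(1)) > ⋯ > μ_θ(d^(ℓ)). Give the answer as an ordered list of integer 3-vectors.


Interval decomposition of M: I[1,2], I[1,3]^3.
HN type (ℓ=2): μ^(1)=36; μ^(2)=-27/2

((0, 0, 3); (4, 4, 0))


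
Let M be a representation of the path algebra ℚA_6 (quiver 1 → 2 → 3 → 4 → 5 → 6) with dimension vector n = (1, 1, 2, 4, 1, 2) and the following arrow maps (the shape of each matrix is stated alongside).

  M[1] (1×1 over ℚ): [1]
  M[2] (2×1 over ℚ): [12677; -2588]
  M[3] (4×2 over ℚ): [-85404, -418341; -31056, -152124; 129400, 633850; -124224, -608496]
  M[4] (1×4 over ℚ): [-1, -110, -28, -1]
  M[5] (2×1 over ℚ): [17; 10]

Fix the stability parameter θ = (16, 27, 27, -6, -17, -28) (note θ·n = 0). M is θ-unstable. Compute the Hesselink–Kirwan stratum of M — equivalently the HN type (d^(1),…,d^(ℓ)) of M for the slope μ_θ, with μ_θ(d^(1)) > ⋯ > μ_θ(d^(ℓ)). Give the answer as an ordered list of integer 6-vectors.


Interval decomposition of M: I[1,3], I[3,6], I[4,4]^3, I[6,6].
HN type (ℓ=4): μ^(1)=27; μ^(2)=16; μ^(3)=-6; μ^(4)=-28

((0, 1, 1, 0, 0, 0); (1, 0, 0, 0, 0, 0); (0, 0, 1, 4, 1, 1); (0, 0, 0, 0, 0, 1))


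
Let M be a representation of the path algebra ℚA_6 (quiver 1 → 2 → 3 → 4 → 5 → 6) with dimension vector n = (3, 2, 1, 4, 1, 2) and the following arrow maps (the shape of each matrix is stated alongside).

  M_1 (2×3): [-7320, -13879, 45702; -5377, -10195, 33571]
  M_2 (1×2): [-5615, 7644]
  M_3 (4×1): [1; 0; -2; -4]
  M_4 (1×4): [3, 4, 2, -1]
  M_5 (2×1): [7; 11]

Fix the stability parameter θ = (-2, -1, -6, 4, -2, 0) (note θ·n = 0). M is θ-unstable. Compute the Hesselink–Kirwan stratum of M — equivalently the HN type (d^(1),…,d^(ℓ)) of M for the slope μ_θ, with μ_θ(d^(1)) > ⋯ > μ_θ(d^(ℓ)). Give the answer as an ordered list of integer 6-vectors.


Interval decomposition of M: I[1,1], I[1,2], I[1,6], I[4,4]^3, I[6,6].
HN type (ℓ=6): μ^(1)=4; μ^(2)=2/3; μ^(3)=0; μ^(4)=-1; μ^(5)=-2; μ^(6)=-3

((0, 0, 0, 3, 0, 0); (0, 0, 0, 1, 1, 1); (0, 0, 0, 0, 0, 1); (0, 1, 0, 0, 0, 0); (2, 0, 0, 0, 0, 0); (1, 1, 1, 0, 0, 0))


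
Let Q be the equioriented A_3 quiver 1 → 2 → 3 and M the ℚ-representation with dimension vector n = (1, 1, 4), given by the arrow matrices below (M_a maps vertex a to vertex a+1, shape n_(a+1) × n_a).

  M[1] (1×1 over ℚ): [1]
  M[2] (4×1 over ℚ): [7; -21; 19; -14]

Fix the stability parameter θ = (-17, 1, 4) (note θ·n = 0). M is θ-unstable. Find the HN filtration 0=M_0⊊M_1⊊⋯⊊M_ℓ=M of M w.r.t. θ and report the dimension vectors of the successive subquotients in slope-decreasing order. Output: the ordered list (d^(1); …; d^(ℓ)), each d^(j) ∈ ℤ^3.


Via rank(M_{q-1}∘⋯∘M_p): M ≅ I[1,3], I[3,3]^3.
μ_θ-semistable layers: μ^(1)=4; μ^(2)=1; μ^(3)=-17

((0, 0, 4); (0, 1, 0); (1, 0, 0))


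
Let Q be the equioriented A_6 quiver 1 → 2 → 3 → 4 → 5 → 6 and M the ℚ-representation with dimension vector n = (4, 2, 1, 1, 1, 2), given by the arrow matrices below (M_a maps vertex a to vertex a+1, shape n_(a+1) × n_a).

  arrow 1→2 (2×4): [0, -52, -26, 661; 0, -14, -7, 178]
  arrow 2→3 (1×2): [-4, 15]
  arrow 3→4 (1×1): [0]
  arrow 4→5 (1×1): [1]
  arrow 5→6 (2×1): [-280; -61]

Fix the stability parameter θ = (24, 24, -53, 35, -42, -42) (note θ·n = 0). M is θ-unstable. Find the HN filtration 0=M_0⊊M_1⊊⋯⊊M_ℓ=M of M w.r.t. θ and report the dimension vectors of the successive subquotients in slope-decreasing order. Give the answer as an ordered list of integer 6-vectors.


Via rank(M_{q-1}∘⋯∘M_p): M ≅ I[1,1]^2, I[1,2], I[1,3], I[4,6], I[6,6].
μ_θ-semistable layers: μ^(1)=24; μ^(2)=-5/3; μ^(3)=-49/3; μ^(4)=-42

((3, 1, 0, 0, 0, 0); (1, 1, 1, 0, 0, 0); (0, 0, 0, 1, 1, 1); (0, 0, 0, 0, 0, 1))


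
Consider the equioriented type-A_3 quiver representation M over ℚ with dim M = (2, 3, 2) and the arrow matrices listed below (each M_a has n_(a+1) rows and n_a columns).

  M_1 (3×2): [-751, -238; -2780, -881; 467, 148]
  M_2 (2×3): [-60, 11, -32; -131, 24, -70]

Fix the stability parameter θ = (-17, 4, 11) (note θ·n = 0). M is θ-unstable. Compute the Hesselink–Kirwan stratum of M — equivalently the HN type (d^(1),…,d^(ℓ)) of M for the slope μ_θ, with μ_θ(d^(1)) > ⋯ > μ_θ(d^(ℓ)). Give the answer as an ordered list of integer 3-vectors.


Barcode: M ≅ I[1,3]^2, I[2,2]. HN layers by μ_θ (3 steps, strictly decreasing):
  μ^(1)=11; μ^(2)=4; μ^(3)=-17

((0, 0, 2); (0, 3, 0); (2, 0, 0))


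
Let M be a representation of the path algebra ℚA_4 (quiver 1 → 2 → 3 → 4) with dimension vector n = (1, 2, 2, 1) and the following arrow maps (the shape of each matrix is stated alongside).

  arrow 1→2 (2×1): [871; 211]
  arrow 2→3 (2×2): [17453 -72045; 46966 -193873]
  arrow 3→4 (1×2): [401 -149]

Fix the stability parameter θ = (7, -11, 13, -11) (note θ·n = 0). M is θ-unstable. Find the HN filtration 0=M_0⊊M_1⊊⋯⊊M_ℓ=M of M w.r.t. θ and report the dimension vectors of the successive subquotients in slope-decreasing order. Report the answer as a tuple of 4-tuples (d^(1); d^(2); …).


Interval decomposition of M: I[1,4], I[2,3].
HN type (ℓ=4): μ^(1)=13; μ^(2)=1; μ^(3)=-2; μ^(4)=-11

((0, 0, 1, 0); (0, 0, 1, 1); (1, 1, 0, 0); (0, 1, 0, 0))


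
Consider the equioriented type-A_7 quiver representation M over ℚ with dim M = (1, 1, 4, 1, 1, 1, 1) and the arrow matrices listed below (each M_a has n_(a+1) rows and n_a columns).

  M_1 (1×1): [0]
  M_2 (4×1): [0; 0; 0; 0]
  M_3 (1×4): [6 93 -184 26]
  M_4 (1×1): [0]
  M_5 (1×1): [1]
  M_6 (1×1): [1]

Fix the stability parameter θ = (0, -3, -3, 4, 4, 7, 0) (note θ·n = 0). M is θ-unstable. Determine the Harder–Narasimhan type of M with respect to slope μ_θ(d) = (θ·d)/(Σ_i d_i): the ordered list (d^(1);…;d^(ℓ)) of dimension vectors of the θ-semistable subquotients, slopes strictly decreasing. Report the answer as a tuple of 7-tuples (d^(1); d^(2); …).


Barcode: M ≅ I[1,1], I[2,2], I[3,3]^3, I[3,4], I[5,7]. HN layers by μ_θ (4 steps, strictly decreasing):
  μ^(1)=4; μ^(2)=11/3; μ^(3)=0; μ^(4)=-3

((0, 0, 0, 1, 0, 0, 0); (0, 0, 0, 0, 1, 1, 1); (1, 0, 0, 0, 0, 0, 0); (0, 1, 4, 0, 0, 0, 0))


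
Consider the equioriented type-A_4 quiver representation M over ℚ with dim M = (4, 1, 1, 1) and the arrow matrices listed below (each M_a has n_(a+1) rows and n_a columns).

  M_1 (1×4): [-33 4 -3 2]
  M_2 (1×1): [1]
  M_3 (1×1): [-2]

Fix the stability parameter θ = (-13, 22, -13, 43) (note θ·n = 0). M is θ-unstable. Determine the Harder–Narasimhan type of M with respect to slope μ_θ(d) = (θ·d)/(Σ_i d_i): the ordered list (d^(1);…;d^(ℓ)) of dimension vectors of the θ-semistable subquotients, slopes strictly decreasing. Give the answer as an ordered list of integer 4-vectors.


Interval decomposition of M: I[1,1]^3, I[1,4].
HN type (ℓ=3): μ^(1)=43; μ^(2)=9/2; μ^(3)=-13

((0, 0, 0, 1); (0, 1, 1, 0); (4, 0, 0, 0))


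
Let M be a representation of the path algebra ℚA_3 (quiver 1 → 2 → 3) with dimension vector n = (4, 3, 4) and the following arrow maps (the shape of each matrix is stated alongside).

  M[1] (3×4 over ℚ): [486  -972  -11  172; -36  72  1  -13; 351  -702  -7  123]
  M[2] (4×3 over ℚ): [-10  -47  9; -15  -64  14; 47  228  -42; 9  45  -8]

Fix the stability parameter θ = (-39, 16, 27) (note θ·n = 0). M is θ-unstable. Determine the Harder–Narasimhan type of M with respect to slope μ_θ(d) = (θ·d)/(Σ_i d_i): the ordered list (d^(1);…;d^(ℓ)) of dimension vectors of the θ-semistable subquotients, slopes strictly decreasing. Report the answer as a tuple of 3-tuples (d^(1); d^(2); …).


Barcode: M ≅ I[1,1], I[1,3]^3, I[3,3]. HN layers by μ_θ (3 steps, strictly decreasing):
  μ^(1)=27; μ^(2)=16; μ^(3)=-39

((0, 0, 4); (0, 3, 0); (4, 0, 0))


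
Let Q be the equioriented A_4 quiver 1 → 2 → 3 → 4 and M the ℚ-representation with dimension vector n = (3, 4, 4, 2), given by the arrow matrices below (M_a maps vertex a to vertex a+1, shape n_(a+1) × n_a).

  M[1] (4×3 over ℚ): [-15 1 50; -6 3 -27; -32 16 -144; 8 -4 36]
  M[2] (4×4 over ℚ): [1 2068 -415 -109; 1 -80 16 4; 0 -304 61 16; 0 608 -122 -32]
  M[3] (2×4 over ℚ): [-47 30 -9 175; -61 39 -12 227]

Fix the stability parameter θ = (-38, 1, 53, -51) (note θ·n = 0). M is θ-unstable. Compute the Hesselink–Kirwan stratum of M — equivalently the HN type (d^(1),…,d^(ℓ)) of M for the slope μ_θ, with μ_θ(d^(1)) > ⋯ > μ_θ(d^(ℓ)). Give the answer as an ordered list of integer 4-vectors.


Interval decomposition of M: I[1,1], I[1,2], I[1,4], I[2,3], I[2,4], I[3,3].
HN type (ℓ=3): μ^(1)=53; μ^(2)=1; μ^(3)=-38

((0, 0, 2, 0); (0, 4, 2, 2); (3, 0, 0, 0))


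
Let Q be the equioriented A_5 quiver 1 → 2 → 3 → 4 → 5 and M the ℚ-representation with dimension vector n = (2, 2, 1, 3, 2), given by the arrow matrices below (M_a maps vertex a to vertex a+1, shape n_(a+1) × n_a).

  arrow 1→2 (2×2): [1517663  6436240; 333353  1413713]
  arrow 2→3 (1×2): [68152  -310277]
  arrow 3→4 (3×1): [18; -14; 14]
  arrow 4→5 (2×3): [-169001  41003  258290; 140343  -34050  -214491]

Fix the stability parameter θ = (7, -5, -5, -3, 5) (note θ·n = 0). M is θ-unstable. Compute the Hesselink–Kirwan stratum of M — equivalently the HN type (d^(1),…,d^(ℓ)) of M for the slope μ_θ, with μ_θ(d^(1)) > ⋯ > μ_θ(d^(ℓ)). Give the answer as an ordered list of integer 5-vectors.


Interval decomposition of M: I[1,2], I[1,4], I[4,5]^2.
HN type (ℓ=4): μ^(1)=5; μ^(2)=1; μ^(3)=-3/2; μ^(4)=-3

((0, 0, 0, 0, 2); (1, 1, 0, 0, 0); (1, 1, 1, 1, 0); (0, 0, 0, 2, 0))


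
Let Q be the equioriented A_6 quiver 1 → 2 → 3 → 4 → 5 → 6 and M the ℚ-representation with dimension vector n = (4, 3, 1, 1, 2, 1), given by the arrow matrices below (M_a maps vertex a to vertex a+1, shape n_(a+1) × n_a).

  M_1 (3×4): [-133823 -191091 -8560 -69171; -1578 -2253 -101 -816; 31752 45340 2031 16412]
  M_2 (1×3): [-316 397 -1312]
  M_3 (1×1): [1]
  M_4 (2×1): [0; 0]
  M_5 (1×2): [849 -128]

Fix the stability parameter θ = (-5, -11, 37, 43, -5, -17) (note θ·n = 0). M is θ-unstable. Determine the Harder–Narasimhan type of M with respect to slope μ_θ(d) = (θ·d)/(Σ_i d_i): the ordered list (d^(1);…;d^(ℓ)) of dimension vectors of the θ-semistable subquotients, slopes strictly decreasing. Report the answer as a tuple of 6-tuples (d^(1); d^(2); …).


Interval decomposition of M: I[1,1], I[1,2]^2, I[1,4], I[5,5], I[5,6].
HN type (ℓ=5): μ^(1)=43; μ^(2)=37; μ^(3)=-5; μ^(4)=-8; μ^(5)=-11

((0, 0, 0, 1, 0, 0); (0, 0, 1, 0, 0, 0); (1, 0, 0, 0, 1, 0); (3, 3, 0, 0, 0, 0); (0, 0, 0, 0, 1, 1))


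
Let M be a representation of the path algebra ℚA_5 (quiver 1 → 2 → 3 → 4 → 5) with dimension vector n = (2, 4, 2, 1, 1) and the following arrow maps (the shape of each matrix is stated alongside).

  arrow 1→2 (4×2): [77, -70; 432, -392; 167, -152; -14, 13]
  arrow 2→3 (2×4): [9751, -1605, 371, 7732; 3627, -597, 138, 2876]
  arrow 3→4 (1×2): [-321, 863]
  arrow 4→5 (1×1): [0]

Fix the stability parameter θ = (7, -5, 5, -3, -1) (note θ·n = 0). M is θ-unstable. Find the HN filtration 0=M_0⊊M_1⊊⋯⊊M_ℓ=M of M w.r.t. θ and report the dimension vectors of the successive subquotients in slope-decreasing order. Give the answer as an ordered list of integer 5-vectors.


Via rank(M_{q-1}∘⋯∘M_p): M ≅ I[1,3], I[1,4], I[2,2]^2, I[5,5].
μ_θ-semistable layers: μ^(1)=5; μ^(2)=1; μ^(3)=-1; μ^(4)=-5

((0, 0, 1, 0, 0); (2, 2, 1, 1, 0); (0, 0, 0, 0, 1); (0, 2, 0, 0, 0))


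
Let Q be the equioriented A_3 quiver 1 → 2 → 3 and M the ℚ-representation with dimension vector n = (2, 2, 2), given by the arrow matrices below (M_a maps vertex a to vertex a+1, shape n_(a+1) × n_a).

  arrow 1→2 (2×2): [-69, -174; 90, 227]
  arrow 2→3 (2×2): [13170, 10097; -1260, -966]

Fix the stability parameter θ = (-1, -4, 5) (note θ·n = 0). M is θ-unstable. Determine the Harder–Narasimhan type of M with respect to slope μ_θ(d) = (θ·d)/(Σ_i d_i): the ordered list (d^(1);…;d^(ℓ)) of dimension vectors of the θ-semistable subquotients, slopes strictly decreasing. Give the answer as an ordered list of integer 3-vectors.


Barcode: M ≅ I[1,2], I[1,3], I[3,3]. HN layers by μ_θ (2 steps, strictly decreasing):
  μ^(1)=5; μ^(2)=-5/2

((0, 0, 2); (2, 2, 0))


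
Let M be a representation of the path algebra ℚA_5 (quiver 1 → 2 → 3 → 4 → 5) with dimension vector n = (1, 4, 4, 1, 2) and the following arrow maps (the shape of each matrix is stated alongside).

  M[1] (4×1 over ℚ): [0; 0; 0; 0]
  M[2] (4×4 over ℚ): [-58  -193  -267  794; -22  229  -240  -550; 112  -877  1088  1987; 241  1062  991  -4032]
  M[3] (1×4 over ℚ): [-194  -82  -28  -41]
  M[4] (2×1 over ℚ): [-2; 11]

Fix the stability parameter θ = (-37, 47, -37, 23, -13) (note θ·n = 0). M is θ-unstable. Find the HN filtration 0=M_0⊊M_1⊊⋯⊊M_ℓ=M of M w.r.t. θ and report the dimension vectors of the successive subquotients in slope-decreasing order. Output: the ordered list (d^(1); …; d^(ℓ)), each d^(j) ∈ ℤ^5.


Interval decomposition of M: I[1,1], I[2,3]^3, I[2,5], I[5,5].
HN type (ℓ=3): μ^(1)=5; μ^(2)=-13; μ^(3)=-37

((0, 4, 4, 1, 1); (0, 0, 0, 0, 1); (1, 0, 0, 0, 0))
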